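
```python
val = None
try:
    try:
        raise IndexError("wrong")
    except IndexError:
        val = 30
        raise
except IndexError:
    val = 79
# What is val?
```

Step-by-step execution trace:
1. Inner try: `raise IndexError("wrong")` raises IndexError.
2. Inner `except IndexError` matches → val = 30.
3. bare `raise` re-raises the same IndexError.
4. Outer `except IndexError` matches → val = 79.
Result: 79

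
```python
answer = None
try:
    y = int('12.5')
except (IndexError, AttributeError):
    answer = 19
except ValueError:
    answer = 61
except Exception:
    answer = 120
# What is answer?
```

Step-by-step execution trace:
1. `y = int('12.5')` raises ValueError.
2. `except (IndexError, AttributeError)` does not match ValueError; skipped.
3. `except ValueError` matches (exact type match) → answer = 61.
4. `except Exception` is not reached.
Result: 61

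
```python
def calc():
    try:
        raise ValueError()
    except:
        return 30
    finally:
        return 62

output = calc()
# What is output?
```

Step-by-step execution trace:
1. `calc()` enters try: `raise ValueError()` raises ValueError.
2. bare `except` matches → `return 30` sets pending return value 30.
3. Before returning, `finally: return 62` runs and overrides the pending return.
4. calc() returns 62 → output = 62.
Result: 62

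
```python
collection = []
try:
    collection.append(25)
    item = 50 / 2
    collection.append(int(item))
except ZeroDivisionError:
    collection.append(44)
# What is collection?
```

Step-by-step execution trace:
1. try: `collection.append(25)` → collection = [25].
2. `item = 50 / 2` → item = 25.0. No exception raised.
3. `collection.append(int(item))` → collection = [25, 25].
4. `except ZeroDivisionError` is skipped (no exception was raised).
Result: [25, 25]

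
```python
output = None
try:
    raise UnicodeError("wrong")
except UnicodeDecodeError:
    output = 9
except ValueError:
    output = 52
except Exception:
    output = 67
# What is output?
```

Step-by-step execution trace:
1. `raise UnicodeError(...)` raises UnicodeError.
2. `except UnicodeDecodeError` does not match (UnicodeError is not a subclass of UnicodeDecodeError); skipped.
3. `except ValueError` matches (UnicodeError is a subclass of ValueError) → output = 52.
4. `except Exception` is not reached.
Result: 52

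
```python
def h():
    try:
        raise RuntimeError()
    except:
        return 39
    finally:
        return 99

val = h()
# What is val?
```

Step-by-step execution trace:
1. `h()` enters try: `raise RuntimeError()` raises RuntimeError.
2. bare `except` matches → `return 39` sets pending return value 39.
3. Before returning, `finally: return 99` runs and overrides the pending return.
4. h() returns 99 → val = 99.
Result: 99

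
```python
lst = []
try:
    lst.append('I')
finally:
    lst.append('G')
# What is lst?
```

Step-by-step execution trace:
1. try: `lst.append('I')` → lst = ['I'].
2. The try body completes without raising.
3. finally always runs: `lst.append('G')` → lst = ['I', 'G'].
Result: ['I', 'G']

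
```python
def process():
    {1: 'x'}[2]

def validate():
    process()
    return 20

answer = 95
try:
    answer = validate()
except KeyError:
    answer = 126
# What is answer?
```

Step-by-step execution trace:
1. answer starts at 95.
2. try: `validate()` calls `process()`.
3. `process()` evaluates `{1: 'x'}[2]`, which raises KeyError; it propagates through validate (uncaught).
4. `return 20` in validate is not reached; the assignment to answer does not complete.
5. `except KeyError` matches → answer = 126.
Result: 126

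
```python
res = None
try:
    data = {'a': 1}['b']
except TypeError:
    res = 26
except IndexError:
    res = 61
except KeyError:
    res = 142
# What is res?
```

Step-by-step execution trace:
1. `data = {'a': 1}['b']` raises KeyError.
2. `except TypeError` does not match KeyError; skipped.
3. `except IndexError` does not match KeyError; skipped.
4. `except KeyError` matches → res = 142.
Result: 142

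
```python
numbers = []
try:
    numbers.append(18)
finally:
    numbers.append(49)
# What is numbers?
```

Step-by-step execution trace:
1. try: `numbers.append(18)` → numbers = [18].
2. The try body completes without raising.
3. finally always runs: `numbers.append(49)` → numbers = [18, 49].
Result: [18, 49]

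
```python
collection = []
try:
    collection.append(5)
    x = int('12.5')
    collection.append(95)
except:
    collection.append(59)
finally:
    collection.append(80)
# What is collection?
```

Step-by-step execution trace:
1. try: `collection.append(5)` → collection = [5].
2. `x = int('12.5')` raises ValueError; `collection.append(95)` is not reached.
3. bare `except` matches → `collection.append(59)` → collection = [5, 59].
4. finally always runs: `collection.append(80)` → collection = [5, 59, 80].
Result: [5, 59, 80]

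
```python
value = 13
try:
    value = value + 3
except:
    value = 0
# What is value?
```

Step-by-step execution trace:
1. value starts at 13.
2. try: `value = value + 3` → value = 16. No exception raised.
3. `except` is skipped.
Result: 16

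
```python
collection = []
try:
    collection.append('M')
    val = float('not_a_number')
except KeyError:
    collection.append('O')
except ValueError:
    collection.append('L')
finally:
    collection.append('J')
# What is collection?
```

Step-by-step execution trace:
1. try: `collection.append('M')` → collection = ['M'].
2. `val = float('not_a_number')` raises ValueError.
3. `except KeyError` does not match ValueError; skipped.
4. `except ValueError` matches → `collection.append('L')` → collection = ['M', 'L'].
5. finally always runs: `collection.append('J')` → collection = ['M', 'L', 'J'].
Result: ['M', 'L', 'J']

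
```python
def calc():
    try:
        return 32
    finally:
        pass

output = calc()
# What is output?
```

Step-by-step execution trace:
1. `calc()` enters try: `return 32` sets pending return value 32.
2. Before returning, `finally: pass` runs (no effect).
3. calc() returns 32 → output = 32.
Result: 32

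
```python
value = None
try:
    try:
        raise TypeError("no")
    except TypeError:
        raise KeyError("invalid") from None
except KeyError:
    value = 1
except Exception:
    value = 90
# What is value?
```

Step-by-step execution trace:
1. Inner try raises TypeError; inner `except TypeError` catches it.
2. `raise KeyError(...) from None` raises KeyError (from None suppresses __context__, but the active exception is still KeyError).
3. Outer `except KeyError` matches → value = 1.
4. `except Exception` is not reached.
Result: 1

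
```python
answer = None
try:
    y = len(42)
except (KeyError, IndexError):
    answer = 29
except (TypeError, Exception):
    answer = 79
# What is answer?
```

Step-by-step execution trace:
1. `y = len(42)` raises TypeError.
2. `except (KeyError, IndexError)` does not match TypeError; skipped.
3. `except (TypeError, Exception)` matches (TypeError is in the tuple) → answer = 79.
Result: 79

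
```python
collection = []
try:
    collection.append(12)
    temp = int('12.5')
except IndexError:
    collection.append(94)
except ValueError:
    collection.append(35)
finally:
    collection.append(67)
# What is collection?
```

Step-by-step execution trace:
1. try: `collection.append(12)` → collection = [12].
2. `temp = int('12.5')` raises ValueError.
3. `except IndexError` does not match ValueError; skipped.
4. `except ValueError` matches → `collection.append(35)` → collection = [12, 35].
5. finally always runs: `collection.append(67)` → collection = [12, 35, 67].
Result: [12, 35, 67]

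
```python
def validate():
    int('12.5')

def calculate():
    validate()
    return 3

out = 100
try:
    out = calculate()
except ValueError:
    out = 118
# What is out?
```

Step-by-step execution trace:
1. out starts at 100.
2. try: `calculate()` calls `validate()`.
3. `validate()` evaluates `int('12.5')`, which raises ValueError; it propagates through calculate (uncaught).
4. `return 3` in calculate is not reached; the assignment to out does not complete.
5. `except ValueError` matches → out = 118.
Result: 118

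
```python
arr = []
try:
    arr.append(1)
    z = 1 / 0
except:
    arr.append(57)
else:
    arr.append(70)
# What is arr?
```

Step-by-step execution trace:
1. try: `arr.append(1)` → arr = [1].
2. `z = 1 / 0` raises ZeroDivisionError.
3. bare `except` matches → `arr.append(57)` → arr = [1, 57].
4. `else` is skipped (an exception was raised).
Result: [1, 57]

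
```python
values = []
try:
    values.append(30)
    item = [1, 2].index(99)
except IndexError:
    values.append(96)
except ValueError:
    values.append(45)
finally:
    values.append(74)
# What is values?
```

Step-by-step execution trace:
1. try: `values.append(30)` → values = [30].
2. `item = [1, 2].index(99)` raises ValueError.
3. `except IndexError` does not match ValueError; skipped.
4. `except ValueError` matches → `values.append(45)` → values = [30, 45].
5. finally always runs: `values.append(74)` → values = [30, 45, 74].
Result: [30, 45, 74]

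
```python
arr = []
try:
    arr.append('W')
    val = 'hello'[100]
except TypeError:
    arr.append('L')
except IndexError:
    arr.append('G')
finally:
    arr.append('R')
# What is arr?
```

Step-by-step execution trace:
1. try: `arr.append('W')` → arr = ['W'].
2. `val = 'hello'[100]` raises IndexError.
3. `except TypeError` does not match IndexError; skipped.
4. `except IndexError` matches → `arr.append('G')` → arr = ['W', 'G'].
5. finally always runs: `arr.append('R')` → arr = ['W', 'G', 'R'].
Result: ['W', 'G', 'R']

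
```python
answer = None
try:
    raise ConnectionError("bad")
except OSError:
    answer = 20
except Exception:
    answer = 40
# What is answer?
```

Step-by-step execution trace:
1. `raise ConnectionError(...)` raises ConnectionError.
2. `except OSError` matches (ConnectionError is a subclass of OSError) → answer = 20.
3. `except Exception` is not reached.
Result: 20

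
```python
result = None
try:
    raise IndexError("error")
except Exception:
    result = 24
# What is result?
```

Step-by-step execution trace:
1. `raise IndexError(...)` raises IndexError.
2. `except Exception` matches (IndexError is a subclass of Exception) → result = 24.
Result: 24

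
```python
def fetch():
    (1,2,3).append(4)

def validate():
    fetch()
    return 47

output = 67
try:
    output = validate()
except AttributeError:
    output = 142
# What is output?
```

Step-by-step execution trace:
1. output starts at 67.
2. try: `validate()` calls `fetch()`.
3. `fetch()` evaluates `(1,2,3).append(4)`, which raises AttributeError; it propagates through validate (uncaught).
4. `return 47` in validate is not reached; the assignment to output does not complete.
5. `except AttributeError` matches → output = 142.
Result: 142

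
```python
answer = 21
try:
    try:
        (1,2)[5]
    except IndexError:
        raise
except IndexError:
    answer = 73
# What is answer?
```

Step-by-step execution trace:
1. Inner try: `(1,2)[5]` raises IndexError.
2. Inner `except IndexError` matches; bare `raise` re-raises the same IndexError.
3. Outer `except IndexError` matches → answer = 73.
Result: 73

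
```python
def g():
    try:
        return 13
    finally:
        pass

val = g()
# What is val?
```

Step-by-step execution trace:
1. `g()` enters try: `return 13` sets pending return value 13.
2. Before returning, `finally: pass` runs (no effect).
3. g() returns 13 → val = 13.
Result: 13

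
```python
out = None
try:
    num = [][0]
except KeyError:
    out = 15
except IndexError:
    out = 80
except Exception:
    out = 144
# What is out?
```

Step-by-step execution trace:
1. `num = [][0]` raises IndexError.
2. `except KeyError` does not match IndexError; skipped.
3. `except IndexError` matches → out = 80.
4. Remaining except clauses are skipped.
Result: 80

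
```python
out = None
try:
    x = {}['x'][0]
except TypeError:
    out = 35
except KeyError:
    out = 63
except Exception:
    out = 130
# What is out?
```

Step-by-step execution trace:
1. `x = {}['x'][0]` raises KeyError.
2. `except TypeError` does not match KeyError; skipped.
3. `except KeyError` matches → out = 63.
4. Remaining except clauses are skipped.
Result: 63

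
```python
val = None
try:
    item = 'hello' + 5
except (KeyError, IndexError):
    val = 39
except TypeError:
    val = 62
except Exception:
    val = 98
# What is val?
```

Step-by-step execution trace:
1. `item = 'hello' + 5` raises TypeError.
2. `except (KeyError, IndexError)` does not match TypeError; skipped.
3. `except TypeError` matches (exact type match) → val = 62.
4. `except Exception` is not reached.
Result: 62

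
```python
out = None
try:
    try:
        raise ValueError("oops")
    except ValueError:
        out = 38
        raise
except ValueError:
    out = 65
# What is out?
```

Step-by-step execution trace:
1. Inner try: `raise ValueError("oops")` raises ValueError.
2. Inner `except ValueError` matches → out = 38.
3. bare `raise` re-raises the same ValueError.
4. Outer `except ValueError` matches → out = 65.
Result: 65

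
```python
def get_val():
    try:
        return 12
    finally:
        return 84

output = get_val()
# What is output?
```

Step-by-step execution trace:
1. `get_val()` enters try: `return 12` sets pending return value 12.
2. Before returning, `finally: return 84` runs and overrides the pending return.
3. get_val() returns 84 → output = 84.
Result: 84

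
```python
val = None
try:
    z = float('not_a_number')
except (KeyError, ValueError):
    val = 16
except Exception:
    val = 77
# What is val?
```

Step-by-step execution trace:
1. `z = float('not_a_number')` raises ValueError.
2. `except (KeyError, ValueError)` matches (ValueError is in the tuple) → val = 16.
3. `except Exception` is not reached.
Result: 16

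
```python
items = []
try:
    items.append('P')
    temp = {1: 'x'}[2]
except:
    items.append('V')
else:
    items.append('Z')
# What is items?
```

Step-by-step execution trace:
1. try: `items.append('P')` → items = ['P'].
2. `temp = {1: 'x'}[2]` raises KeyError.
3. bare `except` matches → `items.append('V')` → items = ['P', 'V'].
4. `else` is skipped (an exception was raised).
Result: ['P', 'V']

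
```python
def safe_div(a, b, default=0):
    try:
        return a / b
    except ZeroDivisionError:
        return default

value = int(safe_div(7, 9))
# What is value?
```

Step-by-step execution trace:
1. `safe_div(7, 9)` enters try: `return 7 / 9` → returns 0.7777777777777778. No exception raised.
2. `except ZeroDivisionError` is skipped.
3. `int(0.7777777777777778)` → 0 → value = 0.
Result: 0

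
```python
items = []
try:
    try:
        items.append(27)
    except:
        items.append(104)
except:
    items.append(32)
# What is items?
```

Step-by-step execution trace:
1. Inner try: `items.append(27)` → items = [27]. No exception raised.
2. Inner `except` is skipped.
3. Inner try completes normally; outer `except` is skipped.
Result: [27]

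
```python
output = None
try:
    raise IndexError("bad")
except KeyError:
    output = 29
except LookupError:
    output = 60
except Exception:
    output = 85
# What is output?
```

Step-by-step execution trace:
1. `raise IndexError(...)` raises IndexError.
2. `except KeyError` does not match (IndexError is not a subclass of KeyError); skipped.
3. `except LookupError` matches (IndexError is a subclass of LookupError) → output = 60.
4. `except Exception` is not reached.
Result: 60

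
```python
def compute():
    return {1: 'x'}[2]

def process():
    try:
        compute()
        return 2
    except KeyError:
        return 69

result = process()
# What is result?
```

Step-by-step execution trace:
1. `process()` calls `compute()`.
2. `compute()` evaluates `{1: 'x'}[2]`, which raises KeyError; it propagates to the caller.
3. `return 2` is not reached.
4. `except KeyError` in process matches → returns 69.
5. result = 69.
Result: 69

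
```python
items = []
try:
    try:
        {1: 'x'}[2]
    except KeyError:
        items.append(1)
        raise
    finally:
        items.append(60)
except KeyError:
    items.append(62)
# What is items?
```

Step-by-step execution trace:
1. Inner try: `{1: 'x'}[2]` raises KeyError.
2. Inner `except KeyError` matches → `items.append(1)` → items = [1].
3. bare `raise` re-raises KeyError.
4. Inner `finally` runs during unwinding: `items.append(60)` → items = [1, 60].
5. Outer `except KeyError` matches → `items.append(62)` → items = [1, 60, 62].
Result: [1, 60, 62]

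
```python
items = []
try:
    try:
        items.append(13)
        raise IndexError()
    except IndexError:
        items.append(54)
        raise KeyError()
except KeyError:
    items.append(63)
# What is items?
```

Step-by-step execution trace:
1. Inner try: `items.append(13)` → items = [13].
2. `raise IndexError()` raises IndexError.
3. Inner `except IndexError` matches → `items.append(54)` → items = [13, 54].
4. `raise KeyError()` raises KeyError; propagates to outer try.
5. Outer `except KeyError` matches → `items.append(63)` → items = [13, 54, 63].
Result: [13, 54, 63]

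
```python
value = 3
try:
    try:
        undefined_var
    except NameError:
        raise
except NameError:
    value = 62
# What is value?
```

Step-by-step execution trace:
1. Inner try: `undefined_var` raises NameError.
2. Inner `except NameError` matches; bare `raise` re-raises the same NameError.
3. Outer `except NameError` matches → value = 62.
Result: 62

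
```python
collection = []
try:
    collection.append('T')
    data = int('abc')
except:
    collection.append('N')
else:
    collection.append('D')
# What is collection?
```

Step-by-step execution trace:
1. try: `collection.append('T')` → collection = ['T'].
2. `data = int('abc')` raises ValueError.
3. bare `except` matches → `collection.append('N')` → collection = ['T', 'N'].
4. `else` is skipped (an exception was raised).
Result: ['T', 'N']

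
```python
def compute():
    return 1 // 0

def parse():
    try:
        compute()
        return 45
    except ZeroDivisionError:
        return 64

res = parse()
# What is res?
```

Step-by-step execution trace:
1. `parse()` calls `compute()`.
2. `compute()` evaluates `1 // 0`, which raises ZeroDivisionError; it propagates to the caller.
3. `return 45` is not reached.
4. `except ZeroDivisionError` in parse matches → returns 64.
5. res = 64.
Result: 64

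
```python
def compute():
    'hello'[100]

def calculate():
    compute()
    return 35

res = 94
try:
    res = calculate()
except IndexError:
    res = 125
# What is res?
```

Step-by-step execution trace:
1. res starts at 94.
2. try: `calculate()` calls `compute()`.
3. `compute()` evaluates `'hello'[100]`, which raises IndexError; it propagates through calculate (uncaught).
4. `return 35` in calculate is not reached; the assignment to res does not complete.
5. `except IndexError` matches → res = 125.
Result: 125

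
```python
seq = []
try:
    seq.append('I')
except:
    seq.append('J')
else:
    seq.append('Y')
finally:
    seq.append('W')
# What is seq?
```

Step-by-step execution trace:
1. try: `seq.append('I')` → seq = ['I']. No exception raised.
2. `except` is skipped.
3. `else` runs: `seq.append('Y')` → seq = ['I', 'Y'].
4. `finally` always runs: `seq.append('W')` → seq = ['I', 'Y', 'W'].
Result: ['I', 'Y', 'W']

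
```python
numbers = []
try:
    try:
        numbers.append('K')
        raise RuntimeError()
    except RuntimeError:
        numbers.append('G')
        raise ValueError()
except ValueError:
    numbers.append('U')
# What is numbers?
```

Step-by-step execution trace:
1. Inner try: `numbers.append('K')` → numbers = ['K'].
2. `raise RuntimeError()` raises RuntimeError.
3. Inner `except RuntimeError` matches → `numbers.append('G')` → numbers = ['K', 'G'].
4. `raise ValueError()` raises ValueError; propagates to outer try.
5. Outer `except ValueError` matches → `numbers.append('U')` → numbers = ['K', 'G', 'U'].
Result: ['K', 'G', 'U']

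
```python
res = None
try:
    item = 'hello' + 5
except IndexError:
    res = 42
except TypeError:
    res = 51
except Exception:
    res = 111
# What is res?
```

Step-by-step execution trace:
1. `item = 'hello' + 5` raises TypeError.
2. `except IndexError` does not match TypeError; skipped.
3. `except TypeError` matches → res = 51.
4. Remaining except clauses are skipped.
Result: 51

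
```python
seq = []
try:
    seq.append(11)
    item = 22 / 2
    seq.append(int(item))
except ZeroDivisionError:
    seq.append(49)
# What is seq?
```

Step-by-step execution trace:
1. try: `seq.append(11)` → seq = [11].
2. `item = 22 / 2` → item = 11.0. No exception raised.
3. `seq.append(int(item))` → seq = [11, 11].
4. `except ZeroDivisionError` is skipped (no exception was raised).
Result: [11, 11]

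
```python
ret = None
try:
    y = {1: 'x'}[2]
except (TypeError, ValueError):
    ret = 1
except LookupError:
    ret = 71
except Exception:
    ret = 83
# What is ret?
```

Step-by-step execution trace:
1. `y = {1: 'x'}[2]` raises KeyError.
2. `except (TypeError, ValueError)` does not match KeyError; skipped.
3. `except LookupError` matches (KeyError is a subclass of LookupError) → ret = 71.
4. `except Exception` is not reached.
Result: 71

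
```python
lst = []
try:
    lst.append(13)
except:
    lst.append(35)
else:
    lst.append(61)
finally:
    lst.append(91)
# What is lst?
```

Step-by-step execution trace:
1. try: `lst.append(13)` → lst = [13]. No exception raised.
2. `except` is skipped.
3. `else` runs: `lst.append(61)` → lst = [13, 61].
4. `finally` always runs: `lst.append(91)` → lst = [13, 61, 91].
Result: [13, 61, 91]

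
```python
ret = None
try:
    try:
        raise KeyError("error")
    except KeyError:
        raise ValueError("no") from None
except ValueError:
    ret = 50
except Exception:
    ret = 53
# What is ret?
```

Step-by-step execution trace:
1. Inner try raises KeyError; inner `except KeyError` catches it.
2. `raise ValueError(...) from None` raises ValueError (from None suppresses __context__, but the active exception is still ValueError).
3. Outer `except ValueError` matches → ret = 50.
4. `except Exception` is not reached.
Result: 50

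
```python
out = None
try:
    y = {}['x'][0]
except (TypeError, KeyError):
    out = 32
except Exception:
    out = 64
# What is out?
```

Step-by-step execution trace:
1. `y = {}['x'][0]` raises KeyError.
2. `except (TypeError, KeyError)` matches (KeyError is in the tuple) → out = 32.
3. `except Exception` is not reached.
Result: 32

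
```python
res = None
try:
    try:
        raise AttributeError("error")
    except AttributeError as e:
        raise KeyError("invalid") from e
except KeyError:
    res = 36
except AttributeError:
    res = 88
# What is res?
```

Step-by-step execution trace:
1. Inner try raises AttributeError; inner `except AttributeError as e` catches it.
2. `raise KeyError(...) from e` raises KeyError (AttributeError is attached as __cause__, but only KeyError is active).
3. Outer `except KeyError` matches → res = 36.
4. `except AttributeError` is not reached.
Result: 36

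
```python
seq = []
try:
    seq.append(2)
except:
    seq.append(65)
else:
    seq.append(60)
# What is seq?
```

Step-by-step execution trace:
1. try: `seq.append(2)` → seq = [2]. No exception raised.
2. `except` is skipped.
3. `else` runs (try completed without exception): `seq.append(60)` → seq = [2, 60].
Result: [2, 60]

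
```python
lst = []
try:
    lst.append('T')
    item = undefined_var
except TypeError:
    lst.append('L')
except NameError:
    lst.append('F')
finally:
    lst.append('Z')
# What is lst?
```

Step-by-step execution trace:
1. try: `lst.append('T')` → lst = ['T'].
2. `item = undefined_var` raises NameError.
3. `except TypeError` does not match NameError; skipped.
4. `except NameError` matches → `lst.append('F')` → lst = ['T', 'F'].
5. finally always runs: `lst.append('Z')` → lst = ['T', 'F', 'Z'].
Result: ['T', 'F', 'Z']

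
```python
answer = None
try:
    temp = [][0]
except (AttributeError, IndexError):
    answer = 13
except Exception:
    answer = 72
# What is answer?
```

Step-by-step execution trace:
1. `temp = [][0]` raises IndexError.
2. `except (AttributeError, IndexError)` matches (IndexError is in the tuple) → answer = 13.
3. `except Exception` is not reached.
Result: 13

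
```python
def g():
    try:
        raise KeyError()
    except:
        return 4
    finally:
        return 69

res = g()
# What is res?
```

Step-by-step execution trace:
1. `g()` enters try: `raise KeyError()` raises KeyError.
2. bare `except` matches → `return 4` sets pending return value 4.
3. Before returning, `finally: return 69` runs and overrides the pending return.
4. g() returns 69 → res = 69.
Result: 69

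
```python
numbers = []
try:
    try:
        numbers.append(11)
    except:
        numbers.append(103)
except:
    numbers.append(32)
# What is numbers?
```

Step-by-step execution trace:
1. Inner try: `numbers.append(11)` → numbers = [11]. No exception raised.
2. Inner `except` is skipped.
3. Inner try completes normally; outer `except` is skipped.
Result: [11]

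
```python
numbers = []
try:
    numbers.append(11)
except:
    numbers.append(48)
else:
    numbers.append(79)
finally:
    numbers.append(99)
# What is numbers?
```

Step-by-step execution trace:
1. try: `numbers.append(11)` → numbers = [11]. No exception raised.
2. `except` is skipped.
3. `else` runs: `numbers.append(79)` → numbers = [11, 79].
4. `finally` always runs: `numbers.append(99)` → numbers = [11, 79, 99].
Result: [11, 79, 99]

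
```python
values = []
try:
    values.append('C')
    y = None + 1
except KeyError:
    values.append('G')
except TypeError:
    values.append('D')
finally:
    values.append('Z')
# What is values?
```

Step-by-step execution trace:
1. try: `values.append('C')` → values = ['C'].
2. `y = None + 1` raises TypeError.
3. `except KeyError` does not match TypeError; skipped.
4. `except TypeError` matches → `values.append('D')` → values = ['C', 'D'].
5. finally always runs: `values.append('Z')` → values = ['C', 'D', 'Z'].
Result: ['C', 'D', 'Z']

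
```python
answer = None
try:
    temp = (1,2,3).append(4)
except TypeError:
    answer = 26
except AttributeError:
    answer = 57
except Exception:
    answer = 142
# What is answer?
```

Step-by-step execution trace:
1. `temp = (1,2,3).append(4)` raises AttributeError.
2. `except TypeError` does not match AttributeError; skipped.
3. `except AttributeError` matches → answer = 57.
4. Remaining except clauses are skipped.
Result: 57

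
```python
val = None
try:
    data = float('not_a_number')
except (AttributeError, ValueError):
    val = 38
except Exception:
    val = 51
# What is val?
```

Step-by-step execution trace:
1. `data = float('not_a_number')` raises ValueError.
2. `except (AttributeError, ValueError)` matches (ValueError is in the tuple) → val = 38.
3. `except Exception` is not reached.
Result: 38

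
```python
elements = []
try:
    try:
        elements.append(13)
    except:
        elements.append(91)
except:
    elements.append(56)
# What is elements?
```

Step-by-step execution trace:
1. Inner try: `elements.append(13)` → elements = [13]. No exception raised.
2. Inner `except` is skipped.
3. Inner try completes normally; outer `except` is skipped.
Result: [13]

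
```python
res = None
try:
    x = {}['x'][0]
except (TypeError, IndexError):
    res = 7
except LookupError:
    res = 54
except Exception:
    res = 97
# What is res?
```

Step-by-step execution trace:
1. `x = {}['x'][0]` raises KeyError.
2. `except (TypeError, IndexError)` does not match KeyError; skipped.
3. `except LookupError` matches (KeyError is a subclass of LookupError) → res = 54.
4. `except Exception` is not reached.
Result: 54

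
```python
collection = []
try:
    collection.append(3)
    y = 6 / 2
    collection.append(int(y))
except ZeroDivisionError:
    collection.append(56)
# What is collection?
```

Step-by-step execution trace:
1. try: `collection.append(3)` → collection = [3].
2. `y = 6 / 2` → y = 3.0. No exception raised.
3. `collection.append(int(y))` → collection = [3, 3].
4. `except ZeroDivisionError` is skipped (no exception was raised).
Result: [3, 3]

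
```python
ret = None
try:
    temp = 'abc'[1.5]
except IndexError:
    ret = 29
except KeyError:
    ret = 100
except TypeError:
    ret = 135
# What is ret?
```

Step-by-step execution trace:
1. `temp = 'abc'[1.5]` raises TypeError.
2. `except IndexError` does not match TypeError; skipped.
3. `except KeyError` does not match TypeError; skipped.
4. `except TypeError` matches → ret = 135.
Result: 135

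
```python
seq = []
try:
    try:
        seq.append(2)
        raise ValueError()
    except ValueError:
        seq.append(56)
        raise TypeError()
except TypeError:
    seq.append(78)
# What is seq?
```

Step-by-step execution trace:
1. Inner try: `seq.append(2)` → seq = [2].
2. `raise ValueError()` raises ValueError.
3. Inner `except ValueError` matches → `seq.append(56)` → seq = [2, 56].
4. `raise TypeError()` raises TypeError; propagates to outer try.
5. Outer `except TypeError` matches → `seq.append(78)` → seq = [2, 56, 78].
Result: [2, 56, 78]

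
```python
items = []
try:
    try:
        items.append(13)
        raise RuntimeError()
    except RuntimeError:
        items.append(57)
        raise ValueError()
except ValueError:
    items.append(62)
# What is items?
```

Step-by-step execution trace:
1. Inner try: `items.append(13)` → items = [13].
2. `raise RuntimeError()` raises RuntimeError.
3. Inner `except RuntimeError` matches → `items.append(57)` → items = [13, 57].
4. `raise ValueError()` raises ValueError; propagates to outer try.
5. Outer `except ValueError` matches → `items.append(62)` → items = [13, 57, 62].
Result: [13, 57, 62]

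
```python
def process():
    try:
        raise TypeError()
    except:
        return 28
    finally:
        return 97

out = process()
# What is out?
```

Step-by-step execution trace:
1. `process()` enters try: `raise TypeError()` raises TypeError.
2. bare `except` matches → `return 28` sets pending return value 28.
3. Before returning, `finally: return 97` runs and overrides the pending return.
4. process() returns 97 → out = 97.
Result: 97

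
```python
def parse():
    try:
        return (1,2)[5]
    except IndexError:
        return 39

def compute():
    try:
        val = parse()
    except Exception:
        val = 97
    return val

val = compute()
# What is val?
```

Step-by-step execution trace:
1. `compute()` calls `parse()`.
2. In parse: `(1,2)[5]` raises IndexError; `except IndexError` catches it → returns 39.
3. In compute: `val = parse()` → val = 39. No exception reaches compute.
4. `except Exception` is skipped; compute returns 39.
5. val = 39.
Result: 39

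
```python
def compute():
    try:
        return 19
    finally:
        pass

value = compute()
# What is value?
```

Step-by-step execution trace:
1. `compute()` enters try: `return 19` sets pending return value 19.
2. Before returning, `finally: pass` runs (no effect).
3. compute() returns 19 → value = 19.
Result: 19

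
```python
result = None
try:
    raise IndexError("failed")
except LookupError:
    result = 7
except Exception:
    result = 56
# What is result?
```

Step-by-step execution trace:
1. `raise IndexError(...)` raises IndexError.
2. `except LookupError` matches (IndexError is a subclass of LookupError) → result = 7.
3. `except Exception` is not reached.
Result: 7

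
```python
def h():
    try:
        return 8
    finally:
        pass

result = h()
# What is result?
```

Step-by-step execution trace:
1. `h()` enters try: `return 8` sets pending return value 8.
2. Before returning, `finally: pass` runs (no effect).
3. h() returns 8 → result = 8.
Result: 8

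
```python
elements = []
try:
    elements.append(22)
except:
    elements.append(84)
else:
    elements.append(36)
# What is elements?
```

Step-by-step execution trace:
1. try: `elements.append(22)` → elements = [22]. No exception raised.
2. `except` is skipped.
3. `else` runs (try completed without exception): `elements.append(36)` → elements = [22, 36].
Result: [22, 36]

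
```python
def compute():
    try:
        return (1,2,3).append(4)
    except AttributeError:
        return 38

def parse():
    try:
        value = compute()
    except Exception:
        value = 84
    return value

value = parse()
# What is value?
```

Step-by-step execution trace:
1. `parse()` calls `compute()`.
2. In compute: `(1,2,3).append(4)` raises AttributeError; `except AttributeError` catches it → returns 38.
3. In parse: `value = compute()` → value = 38. No exception reaches parse.
4. `except Exception` is skipped; parse returns 38.
5. value = 38.
Result: 38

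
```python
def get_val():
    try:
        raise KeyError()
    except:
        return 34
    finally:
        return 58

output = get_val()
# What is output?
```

Step-by-step execution trace:
1. `get_val()` enters try: `raise KeyError()` raises KeyError.
2. bare `except` matches → `return 34` sets pending return value 34.
3. Before returning, `finally: return 58` runs and overrides the pending return.
4. get_val() returns 58 → output = 58.
Result: 58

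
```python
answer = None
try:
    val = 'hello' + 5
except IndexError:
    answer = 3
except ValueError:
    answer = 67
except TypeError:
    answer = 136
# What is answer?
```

Step-by-step execution trace:
1. `val = 'hello' + 5` raises TypeError.
2. `except IndexError` does not match TypeError; skipped.
3. `except ValueError` does not match TypeError; skipped.
4. `except TypeError` matches → answer = 136.
Result: 136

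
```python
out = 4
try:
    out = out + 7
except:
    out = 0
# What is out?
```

Step-by-step execution trace:
1. out starts at 4.
2. try: `out = out + 7` → out = 11. No exception raised.
3. `except` is skipped.
Result: 11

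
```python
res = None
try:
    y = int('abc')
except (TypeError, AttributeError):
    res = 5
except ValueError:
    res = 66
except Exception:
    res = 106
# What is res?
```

Step-by-step execution trace:
1. `y = int('abc')` raises ValueError.
2. `except (TypeError, AttributeError)` does not match ValueError; skipped.
3. `except ValueError` matches (exact type match) → res = 66.
4. `except Exception` is not reached.
Result: 66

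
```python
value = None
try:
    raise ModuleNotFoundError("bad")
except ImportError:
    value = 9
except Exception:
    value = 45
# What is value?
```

Step-by-step execution trace:
1. `raise ModuleNotFoundError(...)` raises ModuleNotFoundError.
2. `except ImportError` matches (ModuleNotFoundError is a subclass of ImportError) → value = 9.
3. `except Exception` is not reached.
Result: 9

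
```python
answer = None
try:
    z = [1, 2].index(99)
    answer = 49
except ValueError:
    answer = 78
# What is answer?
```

Step-by-step execution trace:
1. `z = [1, 2].index(99)` raises ValueError.
2. `answer = 49` is not reached.
3. `except ValueError` matches → answer = 78.
Result: 78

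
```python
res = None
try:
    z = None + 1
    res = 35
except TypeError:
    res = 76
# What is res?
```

Step-by-step execution trace:
1. `z = None + 1` raises TypeError.
2. `res = 35` is not reached.
3. `except TypeError` matches → res = 76.
Result: 76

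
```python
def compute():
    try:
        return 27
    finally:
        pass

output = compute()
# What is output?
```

Step-by-step execution trace:
1. `compute()` enters try: `return 27` sets pending return value 27.
2. Before returning, `finally: pass` runs (no effect).
3. compute() returns 27 → output = 27.
Result: 27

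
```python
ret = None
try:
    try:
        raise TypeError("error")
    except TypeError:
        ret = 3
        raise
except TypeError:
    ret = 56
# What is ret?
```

Step-by-step execution trace:
1. Inner try: `raise TypeError("error")` raises TypeError.
2. Inner `except TypeError` matches → ret = 3.
3. bare `raise` re-raises the same TypeError.
4. Outer `except TypeError` matches → ret = 56.
Result: 56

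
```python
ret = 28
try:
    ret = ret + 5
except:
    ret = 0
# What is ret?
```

Step-by-step execution trace:
1. ret starts at 28.
2. try: `ret = ret + 5` → ret = 33. No exception raised.
3. `except` is skipped.
Result: 33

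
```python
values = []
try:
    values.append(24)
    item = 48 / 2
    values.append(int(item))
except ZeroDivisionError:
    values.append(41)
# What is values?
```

Step-by-step execution trace:
1. try: `values.append(24)` → values = [24].
2. `item = 48 / 2` → item = 24.0. No exception raised.
3. `values.append(int(item))` → values = [24, 24].
4. `except ZeroDivisionError` is skipped (no exception was raised).
Result: [24, 24]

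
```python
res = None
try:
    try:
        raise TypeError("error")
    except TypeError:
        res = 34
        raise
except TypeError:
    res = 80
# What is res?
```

Step-by-step execution trace:
1. Inner try: `raise TypeError("error")` raises TypeError.
2. Inner `except TypeError` matches → res = 34.
3. bare `raise` re-raises the same TypeError.
4. Outer `except TypeError` matches → res = 80.
Result: 80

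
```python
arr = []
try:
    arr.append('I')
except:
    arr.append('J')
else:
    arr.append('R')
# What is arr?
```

Step-by-step execution trace:
1. try: `arr.append('I')` → arr = ['I']. No exception raised.
2. `except` is skipped.
3. `else` runs (try completed without exception): `arr.append('R')` → arr = ['I', 'R'].
Result: ['I', 'R']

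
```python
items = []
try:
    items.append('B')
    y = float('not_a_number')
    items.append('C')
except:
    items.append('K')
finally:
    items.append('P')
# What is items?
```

Step-by-step execution trace:
1. try: `items.append('B')` → items = ['B'].
2. `y = float('not_a_number')` raises ValueError; `items.append('C')` is not reached.
3. bare `except` matches → `items.append('K')` → items = ['B', 'K'].
4. finally always runs: `items.append('P')` → items = ['B', 'K', 'P'].
Result: ['B', 'K', 'P']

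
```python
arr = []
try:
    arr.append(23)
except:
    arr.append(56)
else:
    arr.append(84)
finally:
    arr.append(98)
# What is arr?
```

Step-by-step execution trace:
1. try: `arr.append(23)` → arr = [23]. No exception raised.
2. `except` is skipped.
3. `else` runs: `arr.append(84)` → arr = [23, 84].
4. `finally` always runs: `arr.append(98)` → arr = [23, 84, 98].
Result: [23, 84, 98]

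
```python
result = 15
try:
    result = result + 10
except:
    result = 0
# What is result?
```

Step-by-step execution trace:
1. result starts at 15.
2. try: `result = result + 10` → result = 25. No exception raised.
3. `except` is skipped.
Result: 25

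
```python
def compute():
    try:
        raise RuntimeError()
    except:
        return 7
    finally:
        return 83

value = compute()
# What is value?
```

Step-by-step execution trace:
1. `compute()` enters try: `raise RuntimeError()` raises RuntimeError.
2. bare `except` matches → `return 7` sets pending return value 7.
3. Before returning, `finally: return 83` runs and overrides the pending return.
4. compute() returns 83 → value = 83.
Result: 83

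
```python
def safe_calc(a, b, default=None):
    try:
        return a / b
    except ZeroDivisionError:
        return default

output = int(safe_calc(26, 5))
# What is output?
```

Step-by-step execution trace:
1. `safe_calc(26, 5)` enters try: `return 26 / 5` → returns 5.2. No exception raised.
2. `except ZeroDivisionError` is skipped.
3. `int(5.2)` → 5 → output = 5.
Result: 5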